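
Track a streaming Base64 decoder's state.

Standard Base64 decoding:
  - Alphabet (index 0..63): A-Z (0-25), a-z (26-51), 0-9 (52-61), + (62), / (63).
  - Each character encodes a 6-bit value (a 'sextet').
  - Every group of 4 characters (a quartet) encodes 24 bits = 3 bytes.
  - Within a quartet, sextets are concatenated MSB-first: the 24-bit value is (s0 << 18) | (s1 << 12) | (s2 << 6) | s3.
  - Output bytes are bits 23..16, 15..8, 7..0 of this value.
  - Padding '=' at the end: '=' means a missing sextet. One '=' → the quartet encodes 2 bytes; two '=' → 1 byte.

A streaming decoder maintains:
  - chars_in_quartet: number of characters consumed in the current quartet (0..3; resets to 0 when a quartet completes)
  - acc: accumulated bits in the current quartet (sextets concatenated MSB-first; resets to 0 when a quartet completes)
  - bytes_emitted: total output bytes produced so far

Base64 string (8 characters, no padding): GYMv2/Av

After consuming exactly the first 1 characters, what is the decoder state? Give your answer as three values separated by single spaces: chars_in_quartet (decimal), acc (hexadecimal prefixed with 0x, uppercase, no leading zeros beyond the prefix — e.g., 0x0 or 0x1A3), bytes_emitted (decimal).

Answer: 1 0x6 0

Derivation:
After char 0 ('G'=6): chars_in_quartet=1 acc=0x6 bytes_emitted=0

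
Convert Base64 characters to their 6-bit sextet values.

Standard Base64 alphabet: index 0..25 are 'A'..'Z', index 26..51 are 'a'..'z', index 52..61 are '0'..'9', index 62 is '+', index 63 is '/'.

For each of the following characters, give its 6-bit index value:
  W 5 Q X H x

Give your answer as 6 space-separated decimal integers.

'W': A..Z range, ord('W') − ord('A') = 22
'5': 0..9 range, 52 + ord('5') − ord('0') = 57
'Q': A..Z range, ord('Q') − ord('A') = 16
'X': A..Z range, ord('X') − ord('A') = 23
'H': A..Z range, ord('H') − ord('A') = 7
'x': a..z range, 26 + ord('x') − ord('a') = 49

Answer: 22 57 16 23 7 49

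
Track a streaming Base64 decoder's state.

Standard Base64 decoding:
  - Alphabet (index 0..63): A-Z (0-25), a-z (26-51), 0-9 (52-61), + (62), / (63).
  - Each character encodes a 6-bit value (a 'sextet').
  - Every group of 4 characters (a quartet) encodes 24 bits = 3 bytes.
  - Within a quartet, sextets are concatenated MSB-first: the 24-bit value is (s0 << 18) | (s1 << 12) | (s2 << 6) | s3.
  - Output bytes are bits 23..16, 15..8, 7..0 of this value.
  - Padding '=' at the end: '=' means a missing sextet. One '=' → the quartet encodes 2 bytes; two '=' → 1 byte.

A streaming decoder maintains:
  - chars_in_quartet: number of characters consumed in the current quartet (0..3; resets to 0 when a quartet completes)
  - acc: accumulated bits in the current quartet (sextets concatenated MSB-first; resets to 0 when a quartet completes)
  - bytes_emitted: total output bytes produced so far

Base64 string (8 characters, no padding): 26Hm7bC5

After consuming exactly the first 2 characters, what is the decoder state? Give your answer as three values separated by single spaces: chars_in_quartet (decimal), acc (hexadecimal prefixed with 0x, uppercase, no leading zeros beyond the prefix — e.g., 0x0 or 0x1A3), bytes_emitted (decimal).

After char 0 ('2'=54): chars_in_quartet=1 acc=0x36 bytes_emitted=0
After char 1 ('6'=58): chars_in_quartet=2 acc=0xDBA bytes_emitted=0

Answer: 2 0xDBA 0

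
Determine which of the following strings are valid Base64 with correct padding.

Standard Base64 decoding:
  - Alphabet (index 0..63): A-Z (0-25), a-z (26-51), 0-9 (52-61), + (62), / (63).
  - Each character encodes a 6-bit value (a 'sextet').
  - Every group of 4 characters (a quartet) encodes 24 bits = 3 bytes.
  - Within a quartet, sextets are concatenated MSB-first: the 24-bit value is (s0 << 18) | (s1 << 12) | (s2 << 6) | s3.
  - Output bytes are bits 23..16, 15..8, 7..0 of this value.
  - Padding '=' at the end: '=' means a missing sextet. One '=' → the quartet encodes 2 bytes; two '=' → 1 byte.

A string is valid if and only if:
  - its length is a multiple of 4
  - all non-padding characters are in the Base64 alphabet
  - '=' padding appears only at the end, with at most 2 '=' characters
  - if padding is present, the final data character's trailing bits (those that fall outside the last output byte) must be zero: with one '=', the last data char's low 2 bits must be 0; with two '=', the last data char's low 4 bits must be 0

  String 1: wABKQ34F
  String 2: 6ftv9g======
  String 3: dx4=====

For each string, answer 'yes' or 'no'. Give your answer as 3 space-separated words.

Answer: yes no no

Derivation:
String 1: 'wABKQ34F' → valid
String 2: '6ftv9g======' → invalid (6 pad chars (max 2))
String 3: 'dx4=====' → invalid (5 pad chars (max 2))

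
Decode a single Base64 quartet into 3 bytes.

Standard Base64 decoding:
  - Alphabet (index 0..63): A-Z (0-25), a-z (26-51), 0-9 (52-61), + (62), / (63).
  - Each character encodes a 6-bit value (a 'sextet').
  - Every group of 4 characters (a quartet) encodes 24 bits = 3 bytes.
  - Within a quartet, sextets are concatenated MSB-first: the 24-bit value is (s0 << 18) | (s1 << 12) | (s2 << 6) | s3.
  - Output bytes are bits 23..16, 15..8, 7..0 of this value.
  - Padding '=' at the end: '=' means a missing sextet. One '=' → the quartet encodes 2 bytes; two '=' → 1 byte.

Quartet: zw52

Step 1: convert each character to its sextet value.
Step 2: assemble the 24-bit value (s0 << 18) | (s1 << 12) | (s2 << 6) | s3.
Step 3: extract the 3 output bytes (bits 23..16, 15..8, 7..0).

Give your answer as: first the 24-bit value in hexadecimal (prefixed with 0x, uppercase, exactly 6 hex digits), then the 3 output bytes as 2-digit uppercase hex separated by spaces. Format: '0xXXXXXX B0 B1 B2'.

Answer: 0xCF0E76 CF 0E 76

Derivation:
Sextets: z=51, w=48, 5=57, 2=54
24-bit: (51<<18) | (48<<12) | (57<<6) | 54
      = 0xCC0000 | 0x030000 | 0x000E40 | 0x000036
      = 0xCF0E76
Bytes: (v>>16)&0xFF=CF, (v>>8)&0xFF=0E, v&0xFF=76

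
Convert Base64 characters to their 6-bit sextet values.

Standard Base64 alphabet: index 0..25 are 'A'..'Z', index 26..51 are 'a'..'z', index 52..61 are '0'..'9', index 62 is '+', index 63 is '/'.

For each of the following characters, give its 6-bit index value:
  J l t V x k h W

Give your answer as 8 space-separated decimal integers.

'J': A..Z range, ord('J') − ord('A') = 9
'l': a..z range, 26 + ord('l') − ord('a') = 37
't': a..z range, 26 + ord('t') − ord('a') = 45
'V': A..Z range, ord('V') − ord('A') = 21
'x': a..z range, 26 + ord('x') − ord('a') = 49
'k': a..z range, 26 + ord('k') − ord('a') = 36
'h': a..z range, 26 + ord('h') − ord('a') = 33
'W': A..Z range, ord('W') − ord('A') = 22

Answer: 9 37 45 21 49 36 33 22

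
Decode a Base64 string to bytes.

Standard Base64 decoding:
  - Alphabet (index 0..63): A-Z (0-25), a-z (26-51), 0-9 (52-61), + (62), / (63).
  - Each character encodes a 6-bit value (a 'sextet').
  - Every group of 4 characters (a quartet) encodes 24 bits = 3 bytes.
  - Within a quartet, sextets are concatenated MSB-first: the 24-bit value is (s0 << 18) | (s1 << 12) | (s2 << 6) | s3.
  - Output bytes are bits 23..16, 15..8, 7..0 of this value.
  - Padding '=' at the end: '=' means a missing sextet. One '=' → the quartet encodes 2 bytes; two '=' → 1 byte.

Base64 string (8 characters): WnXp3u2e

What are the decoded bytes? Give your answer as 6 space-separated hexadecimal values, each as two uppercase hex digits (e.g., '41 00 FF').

After char 0 ('W'=22): chars_in_quartet=1 acc=0x16 bytes_emitted=0
After char 1 ('n'=39): chars_in_quartet=2 acc=0x5A7 bytes_emitted=0
After char 2 ('X'=23): chars_in_quartet=3 acc=0x169D7 bytes_emitted=0
After char 3 ('p'=41): chars_in_quartet=4 acc=0x5A75E9 -> emit 5A 75 E9, reset; bytes_emitted=3
After char 4 ('3'=55): chars_in_quartet=1 acc=0x37 bytes_emitted=3
After char 5 ('u'=46): chars_in_quartet=2 acc=0xDEE bytes_emitted=3
After char 6 ('2'=54): chars_in_quartet=3 acc=0x37BB6 bytes_emitted=3
After char 7 ('e'=30): chars_in_quartet=4 acc=0xDEED9E -> emit DE ED 9E, reset; bytes_emitted=6

Answer: 5A 75 E9 DE ED 9E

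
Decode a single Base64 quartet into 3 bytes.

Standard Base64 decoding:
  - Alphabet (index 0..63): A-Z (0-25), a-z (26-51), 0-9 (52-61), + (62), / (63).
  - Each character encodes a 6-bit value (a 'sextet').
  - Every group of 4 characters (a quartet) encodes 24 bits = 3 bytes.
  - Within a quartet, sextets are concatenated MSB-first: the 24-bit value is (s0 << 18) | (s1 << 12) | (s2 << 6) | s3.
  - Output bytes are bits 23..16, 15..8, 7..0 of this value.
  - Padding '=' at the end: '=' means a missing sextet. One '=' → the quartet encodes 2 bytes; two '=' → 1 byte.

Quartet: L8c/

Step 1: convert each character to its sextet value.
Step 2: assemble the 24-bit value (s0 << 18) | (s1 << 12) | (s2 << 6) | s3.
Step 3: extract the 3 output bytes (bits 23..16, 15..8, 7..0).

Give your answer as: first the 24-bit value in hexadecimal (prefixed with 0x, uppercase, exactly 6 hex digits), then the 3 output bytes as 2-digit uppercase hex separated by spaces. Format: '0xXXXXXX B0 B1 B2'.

Sextets: L=11, 8=60, c=28, /=63
24-bit: (11<<18) | (60<<12) | (28<<6) | 63
      = 0x2C0000 | 0x03C000 | 0x000700 | 0x00003F
      = 0x2FC73F
Bytes: (v>>16)&0xFF=2F, (v>>8)&0xFF=C7, v&0xFF=3F

Answer: 0x2FC73F 2F C7 3F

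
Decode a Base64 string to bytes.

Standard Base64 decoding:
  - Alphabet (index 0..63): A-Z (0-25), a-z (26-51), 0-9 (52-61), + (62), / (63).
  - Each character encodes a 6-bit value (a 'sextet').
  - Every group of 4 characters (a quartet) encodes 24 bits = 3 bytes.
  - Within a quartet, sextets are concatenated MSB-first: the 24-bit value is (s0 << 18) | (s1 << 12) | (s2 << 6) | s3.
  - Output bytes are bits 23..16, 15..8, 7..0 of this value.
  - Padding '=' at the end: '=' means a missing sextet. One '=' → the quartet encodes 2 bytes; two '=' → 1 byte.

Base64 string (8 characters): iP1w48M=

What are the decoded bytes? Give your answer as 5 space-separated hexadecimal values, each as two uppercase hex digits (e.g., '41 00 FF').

Answer: 88 FD 70 E3 C3

Derivation:
After char 0 ('i'=34): chars_in_quartet=1 acc=0x22 bytes_emitted=0
After char 1 ('P'=15): chars_in_quartet=2 acc=0x88F bytes_emitted=0
After char 2 ('1'=53): chars_in_quartet=3 acc=0x223F5 bytes_emitted=0
After char 3 ('w'=48): chars_in_quartet=4 acc=0x88FD70 -> emit 88 FD 70, reset; bytes_emitted=3
After char 4 ('4'=56): chars_in_quartet=1 acc=0x38 bytes_emitted=3
After char 5 ('8'=60): chars_in_quartet=2 acc=0xE3C bytes_emitted=3
After char 6 ('M'=12): chars_in_quartet=3 acc=0x38F0C bytes_emitted=3
Padding '=': partial quartet acc=0x38F0C -> emit E3 C3; bytes_emitted=5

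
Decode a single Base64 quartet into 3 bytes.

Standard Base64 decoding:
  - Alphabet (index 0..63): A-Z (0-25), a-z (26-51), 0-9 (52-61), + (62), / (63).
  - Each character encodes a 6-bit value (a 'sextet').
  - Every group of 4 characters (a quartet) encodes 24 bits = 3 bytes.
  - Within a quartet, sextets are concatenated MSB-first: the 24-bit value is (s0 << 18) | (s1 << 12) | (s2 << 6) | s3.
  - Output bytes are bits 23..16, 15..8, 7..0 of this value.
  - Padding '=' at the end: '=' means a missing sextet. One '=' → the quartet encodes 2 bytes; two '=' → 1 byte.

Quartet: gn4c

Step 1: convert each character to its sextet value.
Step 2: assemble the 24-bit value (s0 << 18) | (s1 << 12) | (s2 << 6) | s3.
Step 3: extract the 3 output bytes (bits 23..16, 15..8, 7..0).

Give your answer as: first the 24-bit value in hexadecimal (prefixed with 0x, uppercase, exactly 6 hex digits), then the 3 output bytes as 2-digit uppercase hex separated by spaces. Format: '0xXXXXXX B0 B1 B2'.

Sextets: g=32, n=39, 4=56, c=28
24-bit: (32<<18) | (39<<12) | (56<<6) | 28
      = 0x800000 | 0x027000 | 0x000E00 | 0x00001C
      = 0x827E1C
Bytes: (v>>16)&0xFF=82, (v>>8)&0xFF=7E, v&0xFF=1C

Answer: 0x827E1C 82 7E 1C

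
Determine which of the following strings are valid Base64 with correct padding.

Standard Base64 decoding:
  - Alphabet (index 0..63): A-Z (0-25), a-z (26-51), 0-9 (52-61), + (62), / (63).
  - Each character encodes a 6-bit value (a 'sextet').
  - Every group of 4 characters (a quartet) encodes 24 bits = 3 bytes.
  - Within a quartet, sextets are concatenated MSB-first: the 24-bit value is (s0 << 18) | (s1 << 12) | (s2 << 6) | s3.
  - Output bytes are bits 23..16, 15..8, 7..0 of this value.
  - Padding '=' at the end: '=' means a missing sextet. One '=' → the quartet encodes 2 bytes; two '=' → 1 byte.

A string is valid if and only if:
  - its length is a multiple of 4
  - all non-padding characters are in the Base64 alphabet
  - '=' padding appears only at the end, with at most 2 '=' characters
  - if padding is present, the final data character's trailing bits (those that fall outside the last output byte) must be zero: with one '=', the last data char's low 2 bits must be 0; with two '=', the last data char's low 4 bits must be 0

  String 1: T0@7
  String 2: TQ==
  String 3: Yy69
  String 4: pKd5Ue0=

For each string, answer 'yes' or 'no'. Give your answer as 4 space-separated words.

Answer: no yes yes yes

Derivation:
String 1: 'T0@7' → invalid (bad char(s): ['@'])
String 2: 'TQ==' → valid
String 3: 'Yy69' → valid
String 4: 'pKd5Ue0=' → valid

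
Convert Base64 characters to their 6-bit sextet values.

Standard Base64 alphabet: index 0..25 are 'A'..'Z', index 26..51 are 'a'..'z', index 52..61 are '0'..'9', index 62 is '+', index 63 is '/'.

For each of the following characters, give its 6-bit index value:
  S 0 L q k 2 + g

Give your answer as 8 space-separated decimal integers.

Answer: 18 52 11 42 36 54 62 32

Derivation:
'S': A..Z range, ord('S') − ord('A') = 18
'0': 0..9 range, 52 + ord('0') − ord('0') = 52
'L': A..Z range, ord('L') − ord('A') = 11
'q': a..z range, 26 + ord('q') − ord('a') = 42
'k': a..z range, 26 + ord('k') − ord('a') = 36
'2': 0..9 range, 52 + ord('2') − ord('0') = 54
'+': index 62
'g': a..z range, 26 + ord('g') − ord('a') = 32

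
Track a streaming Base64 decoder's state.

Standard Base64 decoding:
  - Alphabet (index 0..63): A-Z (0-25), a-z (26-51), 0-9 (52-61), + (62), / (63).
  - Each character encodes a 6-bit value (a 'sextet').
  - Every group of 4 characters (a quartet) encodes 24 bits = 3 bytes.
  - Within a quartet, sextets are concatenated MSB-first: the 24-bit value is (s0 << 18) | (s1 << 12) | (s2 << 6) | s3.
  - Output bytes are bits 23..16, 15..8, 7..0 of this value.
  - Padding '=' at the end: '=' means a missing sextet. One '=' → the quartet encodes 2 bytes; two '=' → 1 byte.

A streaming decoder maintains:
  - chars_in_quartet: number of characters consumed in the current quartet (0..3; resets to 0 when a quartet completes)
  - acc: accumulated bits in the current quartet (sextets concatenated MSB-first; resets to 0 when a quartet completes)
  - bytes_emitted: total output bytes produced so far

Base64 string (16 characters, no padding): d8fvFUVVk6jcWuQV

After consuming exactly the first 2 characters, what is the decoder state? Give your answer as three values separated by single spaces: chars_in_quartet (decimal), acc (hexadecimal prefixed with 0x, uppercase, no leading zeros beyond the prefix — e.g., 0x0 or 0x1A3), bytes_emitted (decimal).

After char 0 ('d'=29): chars_in_quartet=1 acc=0x1D bytes_emitted=0
After char 1 ('8'=60): chars_in_quartet=2 acc=0x77C bytes_emitted=0

Answer: 2 0x77C 0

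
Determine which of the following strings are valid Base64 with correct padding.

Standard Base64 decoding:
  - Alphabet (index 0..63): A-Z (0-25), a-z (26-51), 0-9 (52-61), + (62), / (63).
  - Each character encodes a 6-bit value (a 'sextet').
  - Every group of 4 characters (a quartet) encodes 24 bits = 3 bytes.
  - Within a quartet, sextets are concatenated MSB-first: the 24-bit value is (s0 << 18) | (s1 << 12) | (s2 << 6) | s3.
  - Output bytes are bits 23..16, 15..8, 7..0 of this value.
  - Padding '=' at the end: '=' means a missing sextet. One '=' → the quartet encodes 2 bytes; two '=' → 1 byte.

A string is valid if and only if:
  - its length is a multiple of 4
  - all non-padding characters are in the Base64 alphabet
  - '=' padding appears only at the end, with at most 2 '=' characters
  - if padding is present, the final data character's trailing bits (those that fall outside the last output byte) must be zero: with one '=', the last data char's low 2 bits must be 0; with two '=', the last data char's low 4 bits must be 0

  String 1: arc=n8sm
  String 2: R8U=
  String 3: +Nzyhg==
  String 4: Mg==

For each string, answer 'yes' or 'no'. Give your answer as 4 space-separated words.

Answer: no yes yes yes

Derivation:
String 1: 'arc=n8sm' → invalid (bad char(s): ['=']; '=' in middle)
String 2: 'R8U=' → valid
String 3: '+Nzyhg==' → valid
String 4: 'Mg==' → valid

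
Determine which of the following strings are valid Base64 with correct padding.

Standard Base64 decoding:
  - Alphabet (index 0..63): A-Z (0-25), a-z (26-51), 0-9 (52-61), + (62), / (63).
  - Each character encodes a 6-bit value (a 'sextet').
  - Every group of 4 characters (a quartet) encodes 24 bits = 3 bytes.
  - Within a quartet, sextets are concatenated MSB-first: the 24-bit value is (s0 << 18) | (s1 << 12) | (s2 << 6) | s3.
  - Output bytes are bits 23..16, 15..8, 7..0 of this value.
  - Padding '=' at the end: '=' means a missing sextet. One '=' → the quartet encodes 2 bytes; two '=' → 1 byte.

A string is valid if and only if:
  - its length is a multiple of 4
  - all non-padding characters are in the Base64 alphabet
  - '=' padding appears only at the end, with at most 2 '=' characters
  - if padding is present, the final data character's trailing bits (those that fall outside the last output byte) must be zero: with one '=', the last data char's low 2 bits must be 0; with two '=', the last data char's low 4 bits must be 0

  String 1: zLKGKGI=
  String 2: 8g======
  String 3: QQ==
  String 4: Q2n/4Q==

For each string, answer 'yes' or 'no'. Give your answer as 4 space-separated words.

String 1: 'zLKGKGI=' → valid
String 2: '8g======' → invalid (6 pad chars (max 2))
String 3: 'QQ==' → valid
String 4: 'Q2n/4Q==' → valid

Answer: yes no yes yes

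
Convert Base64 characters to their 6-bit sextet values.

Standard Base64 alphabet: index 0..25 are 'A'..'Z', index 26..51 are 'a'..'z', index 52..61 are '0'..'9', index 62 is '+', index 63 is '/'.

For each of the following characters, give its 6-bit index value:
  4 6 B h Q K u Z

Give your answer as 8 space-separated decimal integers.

Answer: 56 58 1 33 16 10 46 25

Derivation:
'4': 0..9 range, 52 + ord('4') − ord('0') = 56
'6': 0..9 range, 52 + ord('6') − ord('0') = 58
'B': A..Z range, ord('B') − ord('A') = 1
'h': a..z range, 26 + ord('h') − ord('a') = 33
'Q': A..Z range, ord('Q') − ord('A') = 16
'K': A..Z range, ord('K') − ord('A') = 10
'u': a..z range, 26 + ord('u') − ord('a') = 46
'Z': A..Z range, ord('Z') − ord('A') = 25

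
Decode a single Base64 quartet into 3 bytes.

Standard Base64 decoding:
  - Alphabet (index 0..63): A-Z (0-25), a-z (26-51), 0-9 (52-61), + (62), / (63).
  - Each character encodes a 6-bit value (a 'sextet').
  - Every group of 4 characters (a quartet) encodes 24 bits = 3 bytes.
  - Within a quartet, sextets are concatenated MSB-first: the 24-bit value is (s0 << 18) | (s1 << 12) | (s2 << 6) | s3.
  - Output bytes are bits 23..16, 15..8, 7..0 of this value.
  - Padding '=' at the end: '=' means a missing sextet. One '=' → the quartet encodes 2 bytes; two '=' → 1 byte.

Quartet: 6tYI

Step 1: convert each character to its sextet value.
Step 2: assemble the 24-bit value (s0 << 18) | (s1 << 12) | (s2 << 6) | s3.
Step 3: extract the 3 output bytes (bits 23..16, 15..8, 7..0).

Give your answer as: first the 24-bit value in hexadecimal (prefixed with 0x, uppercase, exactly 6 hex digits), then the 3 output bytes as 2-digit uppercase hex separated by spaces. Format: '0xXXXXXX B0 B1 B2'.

Answer: 0xEAD608 EA D6 08

Derivation:
Sextets: 6=58, t=45, Y=24, I=8
24-bit: (58<<18) | (45<<12) | (24<<6) | 8
      = 0xE80000 | 0x02D000 | 0x000600 | 0x000008
      = 0xEAD608
Bytes: (v>>16)&0xFF=EA, (v>>8)&0xFF=D6, v&0xFF=08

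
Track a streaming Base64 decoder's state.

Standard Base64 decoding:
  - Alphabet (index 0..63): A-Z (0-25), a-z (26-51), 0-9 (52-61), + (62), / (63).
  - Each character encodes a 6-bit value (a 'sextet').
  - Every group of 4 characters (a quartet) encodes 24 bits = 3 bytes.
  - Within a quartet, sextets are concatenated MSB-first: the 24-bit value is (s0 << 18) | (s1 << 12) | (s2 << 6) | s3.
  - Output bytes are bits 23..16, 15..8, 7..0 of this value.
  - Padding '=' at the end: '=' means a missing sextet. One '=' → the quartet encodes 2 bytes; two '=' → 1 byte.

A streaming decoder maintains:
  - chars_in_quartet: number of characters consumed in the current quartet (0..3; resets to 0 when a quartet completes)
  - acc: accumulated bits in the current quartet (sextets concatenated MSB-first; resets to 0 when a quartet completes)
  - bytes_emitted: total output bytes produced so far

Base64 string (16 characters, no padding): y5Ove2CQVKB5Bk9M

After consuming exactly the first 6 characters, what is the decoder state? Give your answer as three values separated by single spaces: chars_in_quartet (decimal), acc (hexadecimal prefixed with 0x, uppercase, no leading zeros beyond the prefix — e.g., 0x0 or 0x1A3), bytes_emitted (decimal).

After char 0 ('y'=50): chars_in_quartet=1 acc=0x32 bytes_emitted=0
After char 1 ('5'=57): chars_in_quartet=2 acc=0xCB9 bytes_emitted=0
After char 2 ('O'=14): chars_in_quartet=3 acc=0x32E4E bytes_emitted=0
After char 3 ('v'=47): chars_in_quartet=4 acc=0xCB93AF -> emit CB 93 AF, reset; bytes_emitted=3
After char 4 ('e'=30): chars_in_quartet=1 acc=0x1E bytes_emitted=3
After char 5 ('2'=54): chars_in_quartet=2 acc=0x7B6 bytes_emitted=3

Answer: 2 0x7B6 3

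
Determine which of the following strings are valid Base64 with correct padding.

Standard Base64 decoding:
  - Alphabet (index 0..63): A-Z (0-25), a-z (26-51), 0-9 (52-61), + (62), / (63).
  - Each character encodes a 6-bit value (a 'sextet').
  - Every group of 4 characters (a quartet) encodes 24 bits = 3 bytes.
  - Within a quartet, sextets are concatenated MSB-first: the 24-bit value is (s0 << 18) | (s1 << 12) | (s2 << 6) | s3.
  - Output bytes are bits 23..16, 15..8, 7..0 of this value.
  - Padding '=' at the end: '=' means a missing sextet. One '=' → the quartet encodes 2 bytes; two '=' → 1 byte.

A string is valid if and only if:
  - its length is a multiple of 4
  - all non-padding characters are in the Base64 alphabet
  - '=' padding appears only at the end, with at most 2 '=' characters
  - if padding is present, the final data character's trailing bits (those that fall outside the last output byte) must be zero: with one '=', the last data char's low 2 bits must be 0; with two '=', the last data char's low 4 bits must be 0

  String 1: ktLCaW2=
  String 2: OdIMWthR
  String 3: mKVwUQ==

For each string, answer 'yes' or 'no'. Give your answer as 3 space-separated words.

String 1: 'ktLCaW2=' → invalid (bad trailing bits)
String 2: 'OdIMWthR' → valid
String 3: 'mKVwUQ==' → valid

Answer: no yes yes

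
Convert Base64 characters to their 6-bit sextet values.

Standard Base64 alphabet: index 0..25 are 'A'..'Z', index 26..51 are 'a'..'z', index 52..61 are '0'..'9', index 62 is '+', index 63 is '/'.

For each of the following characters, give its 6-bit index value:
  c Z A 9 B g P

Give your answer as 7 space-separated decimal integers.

'c': a..z range, 26 + ord('c') − ord('a') = 28
'Z': A..Z range, ord('Z') − ord('A') = 25
'A': A..Z range, ord('A') − ord('A') = 0
'9': 0..9 range, 52 + ord('9') − ord('0') = 61
'B': A..Z range, ord('B') − ord('A') = 1
'g': a..z range, 26 + ord('g') − ord('a') = 32
'P': A..Z range, ord('P') − ord('A') = 15

Answer: 28 25 0 61 1 32 15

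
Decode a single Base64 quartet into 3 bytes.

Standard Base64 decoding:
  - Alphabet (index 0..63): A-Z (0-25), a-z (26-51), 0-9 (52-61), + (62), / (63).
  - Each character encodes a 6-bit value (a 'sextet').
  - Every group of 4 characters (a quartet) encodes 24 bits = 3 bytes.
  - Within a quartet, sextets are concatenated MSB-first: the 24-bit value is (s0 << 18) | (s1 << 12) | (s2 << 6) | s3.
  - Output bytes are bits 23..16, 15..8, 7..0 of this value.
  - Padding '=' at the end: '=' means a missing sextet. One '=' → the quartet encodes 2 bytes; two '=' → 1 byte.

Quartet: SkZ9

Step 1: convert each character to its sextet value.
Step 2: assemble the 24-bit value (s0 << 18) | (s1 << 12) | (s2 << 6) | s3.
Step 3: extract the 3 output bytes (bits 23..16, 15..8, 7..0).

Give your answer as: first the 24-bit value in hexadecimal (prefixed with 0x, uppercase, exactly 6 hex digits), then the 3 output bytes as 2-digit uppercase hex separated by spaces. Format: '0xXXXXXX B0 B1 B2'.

Answer: 0x4A467D 4A 46 7D

Derivation:
Sextets: S=18, k=36, Z=25, 9=61
24-bit: (18<<18) | (36<<12) | (25<<6) | 61
      = 0x480000 | 0x024000 | 0x000640 | 0x00003D
      = 0x4A467D
Bytes: (v>>16)&0xFF=4A, (v>>8)&0xFF=46, v&0xFF=7D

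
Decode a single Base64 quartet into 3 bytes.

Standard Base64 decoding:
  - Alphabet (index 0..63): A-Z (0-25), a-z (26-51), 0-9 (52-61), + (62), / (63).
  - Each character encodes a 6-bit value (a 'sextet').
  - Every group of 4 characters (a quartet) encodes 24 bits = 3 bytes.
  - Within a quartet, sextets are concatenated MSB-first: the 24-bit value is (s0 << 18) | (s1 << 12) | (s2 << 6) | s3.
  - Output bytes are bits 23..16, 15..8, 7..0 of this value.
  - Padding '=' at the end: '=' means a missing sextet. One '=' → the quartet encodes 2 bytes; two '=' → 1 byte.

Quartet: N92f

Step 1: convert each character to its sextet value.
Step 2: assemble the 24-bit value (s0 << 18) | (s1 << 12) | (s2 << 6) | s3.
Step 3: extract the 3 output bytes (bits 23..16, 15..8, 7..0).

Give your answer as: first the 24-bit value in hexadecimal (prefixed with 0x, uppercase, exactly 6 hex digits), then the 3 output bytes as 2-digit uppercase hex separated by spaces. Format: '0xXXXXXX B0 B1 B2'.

Sextets: N=13, 9=61, 2=54, f=31
24-bit: (13<<18) | (61<<12) | (54<<6) | 31
      = 0x340000 | 0x03D000 | 0x000D80 | 0x00001F
      = 0x37DD9F
Bytes: (v>>16)&0xFF=37, (v>>8)&0xFF=DD, v&0xFF=9F

Answer: 0x37DD9F 37 DD 9F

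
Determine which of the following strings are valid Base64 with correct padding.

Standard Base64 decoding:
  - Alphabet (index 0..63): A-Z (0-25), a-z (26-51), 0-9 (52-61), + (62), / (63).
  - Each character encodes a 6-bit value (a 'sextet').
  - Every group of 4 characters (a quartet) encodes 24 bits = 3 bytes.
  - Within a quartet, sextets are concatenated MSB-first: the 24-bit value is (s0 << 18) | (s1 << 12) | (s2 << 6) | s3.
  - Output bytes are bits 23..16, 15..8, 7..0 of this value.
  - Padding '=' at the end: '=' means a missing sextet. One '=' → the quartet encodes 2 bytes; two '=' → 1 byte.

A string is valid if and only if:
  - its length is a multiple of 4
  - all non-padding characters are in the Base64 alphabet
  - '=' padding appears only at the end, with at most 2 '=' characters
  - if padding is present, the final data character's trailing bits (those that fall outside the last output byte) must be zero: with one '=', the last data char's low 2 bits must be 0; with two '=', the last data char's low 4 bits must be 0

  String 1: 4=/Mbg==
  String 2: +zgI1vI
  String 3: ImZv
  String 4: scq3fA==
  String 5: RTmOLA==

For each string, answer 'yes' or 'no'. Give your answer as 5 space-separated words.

Answer: no no yes yes yes

Derivation:
String 1: '4=/Mbg==' → invalid (bad char(s): ['=']; '=' in middle)
String 2: '+zgI1vI' → invalid (len=7 not mult of 4)
String 3: 'ImZv' → valid
String 4: 'scq3fA==' → valid
String 5: 'RTmOLA==' → valid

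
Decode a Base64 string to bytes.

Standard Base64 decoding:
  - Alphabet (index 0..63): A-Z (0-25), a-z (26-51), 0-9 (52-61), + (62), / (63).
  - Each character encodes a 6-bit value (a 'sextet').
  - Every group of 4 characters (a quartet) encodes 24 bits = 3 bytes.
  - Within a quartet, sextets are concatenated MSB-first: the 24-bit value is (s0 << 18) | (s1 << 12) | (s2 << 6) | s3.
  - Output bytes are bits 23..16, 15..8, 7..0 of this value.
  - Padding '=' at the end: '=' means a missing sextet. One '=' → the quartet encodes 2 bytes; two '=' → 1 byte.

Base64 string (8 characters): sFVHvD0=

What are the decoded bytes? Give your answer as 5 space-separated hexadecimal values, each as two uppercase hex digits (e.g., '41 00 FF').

After char 0 ('s'=44): chars_in_quartet=1 acc=0x2C bytes_emitted=0
After char 1 ('F'=5): chars_in_quartet=2 acc=0xB05 bytes_emitted=0
After char 2 ('V'=21): chars_in_quartet=3 acc=0x2C155 bytes_emitted=0
After char 3 ('H'=7): chars_in_quartet=4 acc=0xB05547 -> emit B0 55 47, reset; bytes_emitted=3
After char 4 ('v'=47): chars_in_quartet=1 acc=0x2F bytes_emitted=3
After char 5 ('D'=3): chars_in_quartet=2 acc=0xBC3 bytes_emitted=3
After char 6 ('0'=52): chars_in_quartet=3 acc=0x2F0F4 bytes_emitted=3
Padding '=': partial quartet acc=0x2F0F4 -> emit BC 3D; bytes_emitted=5

Answer: B0 55 47 BC 3D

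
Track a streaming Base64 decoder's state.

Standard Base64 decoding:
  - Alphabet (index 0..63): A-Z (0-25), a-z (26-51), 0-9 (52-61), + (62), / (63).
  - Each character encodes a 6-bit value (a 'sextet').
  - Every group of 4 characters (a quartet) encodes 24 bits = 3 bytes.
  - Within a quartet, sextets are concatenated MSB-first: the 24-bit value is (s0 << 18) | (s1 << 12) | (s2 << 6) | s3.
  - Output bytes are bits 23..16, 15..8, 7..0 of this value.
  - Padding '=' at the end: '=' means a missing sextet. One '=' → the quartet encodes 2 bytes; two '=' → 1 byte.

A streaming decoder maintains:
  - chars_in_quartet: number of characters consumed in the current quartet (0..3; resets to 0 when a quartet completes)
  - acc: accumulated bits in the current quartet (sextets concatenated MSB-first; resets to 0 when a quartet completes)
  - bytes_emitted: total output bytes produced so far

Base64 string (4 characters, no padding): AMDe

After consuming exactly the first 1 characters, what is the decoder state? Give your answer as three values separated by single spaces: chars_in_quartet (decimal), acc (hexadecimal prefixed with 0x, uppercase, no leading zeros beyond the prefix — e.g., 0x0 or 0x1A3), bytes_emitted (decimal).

After char 0 ('A'=0): chars_in_quartet=1 acc=0x0 bytes_emitted=0

Answer: 1 0x0 0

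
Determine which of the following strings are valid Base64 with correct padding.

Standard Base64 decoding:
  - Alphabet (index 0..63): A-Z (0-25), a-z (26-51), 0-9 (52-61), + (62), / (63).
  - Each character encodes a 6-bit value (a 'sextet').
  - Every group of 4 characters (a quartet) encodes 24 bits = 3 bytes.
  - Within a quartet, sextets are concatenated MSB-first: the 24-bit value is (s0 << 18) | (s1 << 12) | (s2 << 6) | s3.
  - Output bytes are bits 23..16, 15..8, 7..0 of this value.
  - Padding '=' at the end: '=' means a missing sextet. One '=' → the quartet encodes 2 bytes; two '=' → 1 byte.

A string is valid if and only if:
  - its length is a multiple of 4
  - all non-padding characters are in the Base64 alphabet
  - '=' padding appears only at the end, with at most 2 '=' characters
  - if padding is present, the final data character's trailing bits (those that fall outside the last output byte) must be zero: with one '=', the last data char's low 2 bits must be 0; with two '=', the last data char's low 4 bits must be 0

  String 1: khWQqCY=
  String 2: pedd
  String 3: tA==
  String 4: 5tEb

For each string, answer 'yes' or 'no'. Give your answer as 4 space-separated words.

Answer: yes yes yes yes

Derivation:
String 1: 'khWQqCY=' → valid
String 2: 'pedd' → valid
String 3: 'tA==' → valid
String 4: '5tEb' → valid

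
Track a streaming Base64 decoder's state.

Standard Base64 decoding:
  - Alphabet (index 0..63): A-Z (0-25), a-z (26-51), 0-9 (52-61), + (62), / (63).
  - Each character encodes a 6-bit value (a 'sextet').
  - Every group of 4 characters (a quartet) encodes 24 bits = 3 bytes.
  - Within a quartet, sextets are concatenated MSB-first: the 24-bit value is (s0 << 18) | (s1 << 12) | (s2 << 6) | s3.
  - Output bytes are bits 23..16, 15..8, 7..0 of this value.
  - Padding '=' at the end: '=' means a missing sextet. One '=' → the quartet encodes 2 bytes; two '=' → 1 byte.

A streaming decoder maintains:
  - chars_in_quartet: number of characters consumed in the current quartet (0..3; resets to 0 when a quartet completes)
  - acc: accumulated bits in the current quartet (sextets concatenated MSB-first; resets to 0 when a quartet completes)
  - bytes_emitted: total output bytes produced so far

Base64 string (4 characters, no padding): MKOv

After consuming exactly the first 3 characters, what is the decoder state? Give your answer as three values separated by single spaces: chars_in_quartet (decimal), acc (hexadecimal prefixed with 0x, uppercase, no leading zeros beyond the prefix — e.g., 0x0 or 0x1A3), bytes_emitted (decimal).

After char 0 ('M'=12): chars_in_quartet=1 acc=0xC bytes_emitted=0
After char 1 ('K'=10): chars_in_quartet=2 acc=0x30A bytes_emitted=0
After char 2 ('O'=14): chars_in_quartet=3 acc=0xC28E bytes_emitted=0

Answer: 3 0xC28E 0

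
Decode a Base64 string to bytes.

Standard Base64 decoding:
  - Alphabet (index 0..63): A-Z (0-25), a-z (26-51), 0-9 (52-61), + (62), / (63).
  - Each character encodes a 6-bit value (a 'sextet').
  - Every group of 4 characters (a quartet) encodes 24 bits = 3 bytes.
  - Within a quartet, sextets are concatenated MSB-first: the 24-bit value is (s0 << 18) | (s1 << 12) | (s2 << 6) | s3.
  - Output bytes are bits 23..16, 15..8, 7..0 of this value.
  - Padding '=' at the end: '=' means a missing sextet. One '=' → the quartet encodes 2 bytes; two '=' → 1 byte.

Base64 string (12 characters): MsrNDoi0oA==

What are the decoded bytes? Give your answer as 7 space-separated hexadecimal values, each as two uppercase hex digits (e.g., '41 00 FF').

Answer: 32 CA CD 0E 88 B4 A0

Derivation:
After char 0 ('M'=12): chars_in_quartet=1 acc=0xC bytes_emitted=0
After char 1 ('s'=44): chars_in_quartet=2 acc=0x32C bytes_emitted=0
After char 2 ('r'=43): chars_in_quartet=3 acc=0xCB2B bytes_emitted=0
After char 3 ('N'=13): chars_in_quartet=4 acc=0x32CACD -> emit 32 CA CD, reset; bytes_emitted=3
After char 4 ('D'=3): chars_in_quartet=1 acc=0x3 bytes_emitted=3
After char 5 ('o'=40): chars_in_quartet=2 acc=0xE8 bytes_emitted=3
After char 6 ('i'=34): chars_in_quartet=3 acc=0x3A22 bytes_emitted=3
After char 7 ('0'=52): chars_in_quartet=4 acc=0xE88B4 -> emit 0E 88 B4, reset; bytes_emitted=6
After char 8 ('o'=40): chars_in_quartet=1 acc=0x28 bytes_emitted=6
After char 9 ('A'=0): chars_in_quartet=2 acc=0xA00 bytes_emitted=6
Padding '==': partial quartet acc=0xA00 -> emit A0; bytes_emitted=7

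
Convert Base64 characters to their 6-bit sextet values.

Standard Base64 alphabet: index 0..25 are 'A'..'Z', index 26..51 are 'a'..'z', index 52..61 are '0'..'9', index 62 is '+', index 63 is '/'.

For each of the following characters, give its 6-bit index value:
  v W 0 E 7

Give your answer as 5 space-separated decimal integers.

Answer: 47 22 52 4 59

Derivation:
'v': a..z range, 26 + ord('v') − ord('a') = 47
'W': A..Z range, ord('W') − ord('A') = 22
'0': 0..9 range, 52 + ord('0') − ord('0') = 52
'E': A..Z range, ord('E') − ord('A') = 4
'7': 0..9 range, 52 + ord('7') − ord('0') = 59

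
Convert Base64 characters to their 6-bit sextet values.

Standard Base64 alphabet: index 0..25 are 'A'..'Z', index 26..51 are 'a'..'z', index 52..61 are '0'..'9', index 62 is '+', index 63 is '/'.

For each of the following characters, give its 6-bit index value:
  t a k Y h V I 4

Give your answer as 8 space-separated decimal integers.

Answer: 45 26 36 24 33 21 8 56

Derivation:
't': a..z range, 26 + ord('t') − ord('a') = 45
'a': a..z range, 26 + ord('a') − ord('a') = 26
'k': a..z range, 26 + ord('k') − ord('a') = 36
'Y': A..Z range, ord('Y') − ord('A') = 24
'h': a..z range, 26 + ord('h') − ord('a') = 33
'V': A..Z range, ord('V') − ord('A') = 21
'I': A..Z range, ord('I') − ord('A') = 8
'4': 0..9 range, 52 + ord('4') − ord('0') = 56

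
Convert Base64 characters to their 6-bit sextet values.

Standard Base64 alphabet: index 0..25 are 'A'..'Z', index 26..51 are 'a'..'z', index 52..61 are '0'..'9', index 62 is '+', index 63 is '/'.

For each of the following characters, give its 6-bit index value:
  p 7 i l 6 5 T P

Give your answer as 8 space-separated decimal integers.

Answer: 41 59 34 37 58 57 19 15

Derivation:
'p': a..z range, 26 + ord('p') − ord('a') = 41
'7': 0..9 range, 52 + ord('7') − ord('0') = 59
'i': a..z range, 26 + ord('i') − ord('a') = 34
'l': a..z range, 26 + ord('l') − ord('a') = 37
'6': 0..9 range, 52 + ord('6') − ord('0') = 58
'5': 0..9 range, 52 + ord('5') − ord('0') = 57
'T': A..Z range, ord('T') − ord('A') = 19
'P': A..Z range, ord('P') − ord('A') = 15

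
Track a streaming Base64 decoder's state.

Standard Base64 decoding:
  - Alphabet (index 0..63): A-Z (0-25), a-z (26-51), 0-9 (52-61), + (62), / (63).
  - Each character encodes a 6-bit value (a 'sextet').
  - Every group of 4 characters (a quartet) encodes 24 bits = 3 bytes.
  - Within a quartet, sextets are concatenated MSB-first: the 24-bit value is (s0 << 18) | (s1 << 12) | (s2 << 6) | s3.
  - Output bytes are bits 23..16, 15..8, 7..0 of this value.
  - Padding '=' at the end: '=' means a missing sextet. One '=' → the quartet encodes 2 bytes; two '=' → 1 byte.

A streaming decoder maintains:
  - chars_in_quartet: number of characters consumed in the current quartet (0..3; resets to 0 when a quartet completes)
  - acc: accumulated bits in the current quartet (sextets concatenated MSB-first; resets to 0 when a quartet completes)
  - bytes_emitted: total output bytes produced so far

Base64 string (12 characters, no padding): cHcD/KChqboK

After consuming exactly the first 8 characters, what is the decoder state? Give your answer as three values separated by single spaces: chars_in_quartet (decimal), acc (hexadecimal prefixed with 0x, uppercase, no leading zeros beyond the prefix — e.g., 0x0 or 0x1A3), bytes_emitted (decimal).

Answer: 0 0x0 6

Derivation:
After char 0 ('c'=28): chars_in_quartet=1 acc=0x1C bytes_emitted=0
After char 1 ('H'=7): chars_in_quartet=2 acc=0x707 bytes_emitted=0
After char 2 ('c'=28): chars_in_quartet=3 acc=0x1C1DC bytes_emitted=0
After char 3 ('D'=3): chars_in_quartet=4 acc=0x707703 -> emit 70 77 03, reset; bytes_emitted=3
After char 4 ('/'=63): chars_in_quartet=1 acc=0x3F bytes_emitted=3
After char 5 ('K'=10): chars_in_quartet=2 acc=0xFCA bytes_emitted=3
After char 6 ('C'=2): chars_in_quartet=3 acc=0x3F282 bytes_emitted=3
After char 7 ('h'=33): chars_in_quartet=4 acc=0xFCA0A1 -> emit FC A0 A1, reset; bytes_emitted=6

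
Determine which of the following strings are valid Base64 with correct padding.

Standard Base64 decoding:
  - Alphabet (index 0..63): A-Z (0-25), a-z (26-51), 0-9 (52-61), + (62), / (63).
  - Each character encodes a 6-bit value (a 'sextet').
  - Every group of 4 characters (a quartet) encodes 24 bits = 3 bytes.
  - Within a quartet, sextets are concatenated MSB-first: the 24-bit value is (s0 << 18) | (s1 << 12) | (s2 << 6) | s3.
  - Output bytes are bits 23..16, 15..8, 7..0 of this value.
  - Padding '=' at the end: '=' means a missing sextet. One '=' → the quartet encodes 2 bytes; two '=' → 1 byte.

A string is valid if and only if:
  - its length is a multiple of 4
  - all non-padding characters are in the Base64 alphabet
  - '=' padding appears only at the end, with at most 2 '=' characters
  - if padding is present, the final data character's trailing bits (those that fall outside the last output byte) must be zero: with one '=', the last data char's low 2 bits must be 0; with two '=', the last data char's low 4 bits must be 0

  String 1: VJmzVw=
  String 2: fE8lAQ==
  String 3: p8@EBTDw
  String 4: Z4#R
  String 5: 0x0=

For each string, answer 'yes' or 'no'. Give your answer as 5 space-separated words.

String 1: 'VJmzVw=' → invalid (len=7 not mult of 4)
String 2: 'fE8lAQ==' → valid
String 3: 'p8@EBTDw' → invalid (bad char(s): ['@'])
String 4: 'Z4#R' → invalid (bad char(s): ['#'])
String 5: '0x0=' → valid

Answer: no yes no no yes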